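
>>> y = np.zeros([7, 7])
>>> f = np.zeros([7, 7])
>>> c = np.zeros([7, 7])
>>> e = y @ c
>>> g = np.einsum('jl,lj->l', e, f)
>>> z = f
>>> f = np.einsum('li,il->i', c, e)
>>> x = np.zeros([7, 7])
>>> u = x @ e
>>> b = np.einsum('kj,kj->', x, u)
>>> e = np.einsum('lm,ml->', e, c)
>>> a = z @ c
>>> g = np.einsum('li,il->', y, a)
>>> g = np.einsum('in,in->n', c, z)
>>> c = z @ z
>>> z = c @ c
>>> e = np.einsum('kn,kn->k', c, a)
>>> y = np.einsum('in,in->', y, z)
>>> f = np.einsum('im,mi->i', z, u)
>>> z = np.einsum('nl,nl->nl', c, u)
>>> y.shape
()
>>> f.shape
(7,)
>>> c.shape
(7, 7)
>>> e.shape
(7,)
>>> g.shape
(7,)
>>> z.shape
(7, 7)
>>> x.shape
(7, 7)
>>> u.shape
(7, 7)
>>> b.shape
()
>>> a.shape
(7, 7)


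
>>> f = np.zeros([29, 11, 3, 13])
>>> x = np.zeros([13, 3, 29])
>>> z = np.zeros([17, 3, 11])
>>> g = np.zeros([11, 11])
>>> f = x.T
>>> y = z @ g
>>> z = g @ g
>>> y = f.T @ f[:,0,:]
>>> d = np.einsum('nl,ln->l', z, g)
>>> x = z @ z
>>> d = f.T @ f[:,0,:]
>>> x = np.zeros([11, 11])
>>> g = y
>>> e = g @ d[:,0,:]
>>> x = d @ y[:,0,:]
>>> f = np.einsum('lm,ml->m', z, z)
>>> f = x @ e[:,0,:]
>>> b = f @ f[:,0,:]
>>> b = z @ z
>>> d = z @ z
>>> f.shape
(13, 3, 13)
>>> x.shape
(13, 3, 13)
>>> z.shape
(11, 11)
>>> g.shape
(13, 3, 13)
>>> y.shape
(13, 3, 13)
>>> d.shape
(11, 11)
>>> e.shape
(13, 3, 13)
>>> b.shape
(11, 11)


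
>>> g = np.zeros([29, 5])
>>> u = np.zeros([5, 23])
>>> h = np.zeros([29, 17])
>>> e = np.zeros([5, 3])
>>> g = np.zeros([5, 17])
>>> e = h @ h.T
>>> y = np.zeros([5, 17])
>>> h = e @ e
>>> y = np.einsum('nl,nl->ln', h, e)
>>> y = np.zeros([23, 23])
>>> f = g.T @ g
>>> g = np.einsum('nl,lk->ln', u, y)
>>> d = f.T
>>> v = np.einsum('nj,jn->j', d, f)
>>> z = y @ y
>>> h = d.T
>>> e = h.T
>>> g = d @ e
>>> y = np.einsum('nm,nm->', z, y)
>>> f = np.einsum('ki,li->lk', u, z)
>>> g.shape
(17, 17)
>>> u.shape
(5, 23)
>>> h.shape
(17, 17)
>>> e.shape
(17, 17)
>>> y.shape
()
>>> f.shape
(23, 5)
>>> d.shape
(17, 17)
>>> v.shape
(17,)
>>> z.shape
(23, 23)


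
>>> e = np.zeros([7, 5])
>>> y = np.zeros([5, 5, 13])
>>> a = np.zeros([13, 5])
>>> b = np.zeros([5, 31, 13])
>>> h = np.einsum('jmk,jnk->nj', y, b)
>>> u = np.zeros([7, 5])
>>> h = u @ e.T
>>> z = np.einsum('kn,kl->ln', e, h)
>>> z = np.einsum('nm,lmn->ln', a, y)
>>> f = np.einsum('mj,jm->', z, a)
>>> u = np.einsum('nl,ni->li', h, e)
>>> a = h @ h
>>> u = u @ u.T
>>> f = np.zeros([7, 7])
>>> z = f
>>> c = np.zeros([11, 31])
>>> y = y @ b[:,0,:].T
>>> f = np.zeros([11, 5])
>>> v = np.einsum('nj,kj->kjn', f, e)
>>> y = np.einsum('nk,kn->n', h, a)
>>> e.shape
(7, 5)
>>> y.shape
(7,)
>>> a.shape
(7, 7)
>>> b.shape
(5, 31, 13)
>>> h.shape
(7, 7)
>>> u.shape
(7, 7)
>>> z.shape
(7, 7)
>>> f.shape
(11, 5)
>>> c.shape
(11, 31)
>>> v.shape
(7, 5, 11)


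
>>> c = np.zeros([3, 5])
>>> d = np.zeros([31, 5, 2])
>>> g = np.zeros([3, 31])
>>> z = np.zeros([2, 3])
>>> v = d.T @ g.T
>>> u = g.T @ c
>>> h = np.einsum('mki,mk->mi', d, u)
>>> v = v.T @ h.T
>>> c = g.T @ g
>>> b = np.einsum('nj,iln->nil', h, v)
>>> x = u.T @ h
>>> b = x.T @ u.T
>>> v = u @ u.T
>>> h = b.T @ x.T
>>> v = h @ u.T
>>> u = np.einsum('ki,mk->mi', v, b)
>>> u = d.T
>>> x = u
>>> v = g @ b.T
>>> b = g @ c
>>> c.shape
(31, 31)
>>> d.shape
(31, 5, 2)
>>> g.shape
(3, 31)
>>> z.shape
(2, 3)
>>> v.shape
(3, 2)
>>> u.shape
(2, 5, 31)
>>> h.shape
(31, 5)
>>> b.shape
(3, 31)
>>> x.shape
(2, 5, 31)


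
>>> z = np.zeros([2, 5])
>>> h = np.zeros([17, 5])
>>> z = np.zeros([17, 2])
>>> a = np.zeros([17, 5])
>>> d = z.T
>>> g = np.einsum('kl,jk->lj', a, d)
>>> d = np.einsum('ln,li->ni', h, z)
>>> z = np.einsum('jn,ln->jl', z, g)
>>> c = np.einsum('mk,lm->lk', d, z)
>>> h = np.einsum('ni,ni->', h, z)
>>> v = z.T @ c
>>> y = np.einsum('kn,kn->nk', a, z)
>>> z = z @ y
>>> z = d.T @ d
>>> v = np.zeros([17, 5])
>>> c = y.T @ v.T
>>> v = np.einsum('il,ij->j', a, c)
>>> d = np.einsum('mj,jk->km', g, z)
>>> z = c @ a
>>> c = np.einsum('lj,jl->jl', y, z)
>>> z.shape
(17, 5)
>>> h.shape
()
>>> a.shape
(17, 5)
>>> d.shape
(2, 5)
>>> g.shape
(5, 2)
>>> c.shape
(17, 5)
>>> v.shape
(17,)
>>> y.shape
(5, 17)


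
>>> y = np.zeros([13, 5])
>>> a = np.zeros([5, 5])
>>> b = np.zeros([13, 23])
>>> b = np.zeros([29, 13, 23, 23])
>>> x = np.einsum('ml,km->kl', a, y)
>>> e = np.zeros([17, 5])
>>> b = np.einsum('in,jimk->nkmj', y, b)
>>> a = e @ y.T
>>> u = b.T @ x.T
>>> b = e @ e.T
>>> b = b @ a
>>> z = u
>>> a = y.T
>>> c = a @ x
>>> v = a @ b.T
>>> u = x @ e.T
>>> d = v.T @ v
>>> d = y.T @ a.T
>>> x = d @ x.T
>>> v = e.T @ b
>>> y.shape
(13, 5)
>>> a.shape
(5, 13)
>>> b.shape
(17, 13)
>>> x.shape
(5, 13)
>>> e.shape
(17, 5)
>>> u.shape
(13, 17)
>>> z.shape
(29, 23, 23, 13)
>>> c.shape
(5, 5)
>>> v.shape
(5, 13)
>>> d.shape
(5, 5)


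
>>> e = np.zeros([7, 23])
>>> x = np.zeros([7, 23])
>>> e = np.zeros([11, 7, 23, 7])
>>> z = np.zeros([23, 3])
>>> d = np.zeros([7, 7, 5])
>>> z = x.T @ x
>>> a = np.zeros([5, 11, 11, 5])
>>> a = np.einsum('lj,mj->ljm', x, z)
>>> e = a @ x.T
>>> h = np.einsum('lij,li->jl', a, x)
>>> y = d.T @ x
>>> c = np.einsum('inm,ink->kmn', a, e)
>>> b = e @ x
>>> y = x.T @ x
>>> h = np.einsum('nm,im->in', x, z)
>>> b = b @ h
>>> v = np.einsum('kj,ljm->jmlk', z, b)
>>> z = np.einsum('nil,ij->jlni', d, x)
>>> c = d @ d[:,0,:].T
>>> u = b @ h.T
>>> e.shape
(7, 23, 7)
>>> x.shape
(7, 23)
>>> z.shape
(23, 5, 7, 7)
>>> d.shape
(7, 7, 5)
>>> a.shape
(7, 23, 23)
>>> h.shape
(23, 7)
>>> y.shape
(23, 23)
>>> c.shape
(7, 7, 7)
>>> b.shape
(7, 23, 7)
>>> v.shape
(23, 7, 7, 23)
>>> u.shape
(7, 23, 23)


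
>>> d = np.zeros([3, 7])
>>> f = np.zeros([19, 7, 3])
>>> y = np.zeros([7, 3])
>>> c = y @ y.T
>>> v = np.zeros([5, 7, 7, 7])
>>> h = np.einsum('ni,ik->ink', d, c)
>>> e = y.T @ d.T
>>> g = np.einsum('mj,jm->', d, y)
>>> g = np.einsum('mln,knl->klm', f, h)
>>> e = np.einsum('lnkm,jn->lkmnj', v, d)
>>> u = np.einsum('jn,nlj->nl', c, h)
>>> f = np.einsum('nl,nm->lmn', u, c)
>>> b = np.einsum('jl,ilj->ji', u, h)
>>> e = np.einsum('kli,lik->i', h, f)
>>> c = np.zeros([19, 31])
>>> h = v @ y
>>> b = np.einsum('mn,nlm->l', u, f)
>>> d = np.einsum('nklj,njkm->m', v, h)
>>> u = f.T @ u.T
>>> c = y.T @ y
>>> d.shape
(3,)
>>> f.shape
(3, 7, 7)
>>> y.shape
(7, 3)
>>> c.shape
(3, 3)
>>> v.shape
(5, 7, 7, 7)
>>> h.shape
(5, 7, 7, 3)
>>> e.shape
(7,)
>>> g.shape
(7, 7, 19)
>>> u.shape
(7, 7, 7)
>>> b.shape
(7,)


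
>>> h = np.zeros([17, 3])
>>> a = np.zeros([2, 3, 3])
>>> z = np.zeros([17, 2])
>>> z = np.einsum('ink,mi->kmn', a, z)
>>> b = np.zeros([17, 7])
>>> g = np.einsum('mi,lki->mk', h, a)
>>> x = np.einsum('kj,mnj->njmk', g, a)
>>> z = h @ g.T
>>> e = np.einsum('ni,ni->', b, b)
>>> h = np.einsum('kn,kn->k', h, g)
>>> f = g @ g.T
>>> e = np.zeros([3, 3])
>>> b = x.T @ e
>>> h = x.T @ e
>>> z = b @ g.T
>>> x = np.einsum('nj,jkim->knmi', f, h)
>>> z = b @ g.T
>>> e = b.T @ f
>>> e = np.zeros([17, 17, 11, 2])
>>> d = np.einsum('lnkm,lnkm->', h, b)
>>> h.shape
(17, 2, 3, 3)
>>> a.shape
(2, 3, 3)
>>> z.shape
(17, 2, 3, 17)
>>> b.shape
(17, 2, 3, 3)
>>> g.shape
(17, 3)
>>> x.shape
(2, 17, 3, 3)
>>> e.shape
(17, 17, 11, 2)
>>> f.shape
(17, 17)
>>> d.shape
()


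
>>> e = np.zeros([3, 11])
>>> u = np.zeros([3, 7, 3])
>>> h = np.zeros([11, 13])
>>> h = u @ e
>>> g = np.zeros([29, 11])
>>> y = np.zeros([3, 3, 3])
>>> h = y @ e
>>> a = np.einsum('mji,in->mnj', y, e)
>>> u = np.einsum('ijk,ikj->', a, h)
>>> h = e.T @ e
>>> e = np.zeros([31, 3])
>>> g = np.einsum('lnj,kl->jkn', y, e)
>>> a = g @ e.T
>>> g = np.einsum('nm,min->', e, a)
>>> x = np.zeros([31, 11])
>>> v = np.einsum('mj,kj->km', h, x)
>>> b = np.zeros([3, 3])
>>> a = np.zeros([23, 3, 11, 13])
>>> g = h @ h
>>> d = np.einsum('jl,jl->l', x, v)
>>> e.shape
(31, 3)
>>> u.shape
()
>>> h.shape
(11, 11)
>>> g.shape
(11, 11)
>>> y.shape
(3, 3, 3)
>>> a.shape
(23, 3, 11, 13)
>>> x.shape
(31, 11)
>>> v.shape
(31, 11)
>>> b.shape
(3, 3)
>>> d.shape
(11,)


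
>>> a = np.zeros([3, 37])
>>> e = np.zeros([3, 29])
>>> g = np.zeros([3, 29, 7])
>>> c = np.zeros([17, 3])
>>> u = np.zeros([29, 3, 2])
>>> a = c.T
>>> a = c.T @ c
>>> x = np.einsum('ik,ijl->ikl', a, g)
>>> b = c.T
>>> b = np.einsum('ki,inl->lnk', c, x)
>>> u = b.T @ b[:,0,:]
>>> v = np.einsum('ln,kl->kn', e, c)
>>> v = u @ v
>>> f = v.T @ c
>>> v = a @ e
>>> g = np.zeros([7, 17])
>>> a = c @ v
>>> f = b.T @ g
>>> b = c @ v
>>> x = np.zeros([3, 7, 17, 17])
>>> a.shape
(17, 29)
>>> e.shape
(3, 29)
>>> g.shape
(7, 17)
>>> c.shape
(17, 3)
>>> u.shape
(17, 3, 17)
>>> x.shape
(3, 7, 17, 17)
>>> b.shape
(17, 29)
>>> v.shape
(3, 29)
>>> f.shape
(17, 3, 17)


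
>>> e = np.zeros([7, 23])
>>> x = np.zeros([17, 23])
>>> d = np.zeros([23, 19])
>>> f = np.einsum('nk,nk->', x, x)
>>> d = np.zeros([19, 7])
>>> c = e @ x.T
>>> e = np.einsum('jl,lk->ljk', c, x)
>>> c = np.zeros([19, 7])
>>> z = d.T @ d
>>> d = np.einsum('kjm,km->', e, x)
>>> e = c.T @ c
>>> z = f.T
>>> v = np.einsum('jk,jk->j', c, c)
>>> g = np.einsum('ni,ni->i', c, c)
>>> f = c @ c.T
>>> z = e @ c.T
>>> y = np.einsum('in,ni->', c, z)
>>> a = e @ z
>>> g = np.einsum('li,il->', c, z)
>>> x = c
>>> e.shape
(7, 7)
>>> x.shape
(19, 7)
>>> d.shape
()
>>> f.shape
(19, 19)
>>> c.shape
(19, 7)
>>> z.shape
(7, 19)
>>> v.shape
(19,)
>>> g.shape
()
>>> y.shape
()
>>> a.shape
(7, 19)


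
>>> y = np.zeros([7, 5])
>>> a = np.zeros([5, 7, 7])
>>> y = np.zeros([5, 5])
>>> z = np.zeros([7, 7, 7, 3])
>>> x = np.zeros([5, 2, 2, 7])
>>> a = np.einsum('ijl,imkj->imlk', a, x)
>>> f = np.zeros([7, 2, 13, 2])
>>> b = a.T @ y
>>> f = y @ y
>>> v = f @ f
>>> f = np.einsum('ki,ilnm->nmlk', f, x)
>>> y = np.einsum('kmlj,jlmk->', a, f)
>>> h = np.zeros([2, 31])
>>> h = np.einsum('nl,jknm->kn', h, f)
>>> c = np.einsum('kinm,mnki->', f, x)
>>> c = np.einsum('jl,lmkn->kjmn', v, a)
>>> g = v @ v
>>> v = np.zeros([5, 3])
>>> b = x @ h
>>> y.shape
()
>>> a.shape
(5, 2, 7, 2)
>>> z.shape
(7, 7, 7, 3)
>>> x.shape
(5, 2, 2, 7)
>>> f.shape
(2, 7, 2, 5)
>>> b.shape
(5, 2, 2, 2)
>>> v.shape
(5, 3)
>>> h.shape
(7, 2)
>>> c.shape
(7, 5, 2, 2)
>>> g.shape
(5, 5)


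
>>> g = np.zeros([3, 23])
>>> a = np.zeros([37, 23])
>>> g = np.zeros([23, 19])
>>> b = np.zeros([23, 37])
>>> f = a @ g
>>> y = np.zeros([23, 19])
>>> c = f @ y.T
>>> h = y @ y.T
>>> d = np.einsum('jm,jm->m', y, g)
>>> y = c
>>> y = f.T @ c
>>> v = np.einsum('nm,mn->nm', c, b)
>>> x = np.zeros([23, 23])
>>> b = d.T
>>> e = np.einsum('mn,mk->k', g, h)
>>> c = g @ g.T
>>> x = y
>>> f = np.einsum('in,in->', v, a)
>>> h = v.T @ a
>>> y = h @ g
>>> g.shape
(23, 19)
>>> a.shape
(37, 23)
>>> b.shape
(19,)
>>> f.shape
()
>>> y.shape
(23, 19)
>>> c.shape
(23, 23)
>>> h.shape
(23, 23)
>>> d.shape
(19,)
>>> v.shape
(37, 23)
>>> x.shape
(19, 23)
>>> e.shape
(23,)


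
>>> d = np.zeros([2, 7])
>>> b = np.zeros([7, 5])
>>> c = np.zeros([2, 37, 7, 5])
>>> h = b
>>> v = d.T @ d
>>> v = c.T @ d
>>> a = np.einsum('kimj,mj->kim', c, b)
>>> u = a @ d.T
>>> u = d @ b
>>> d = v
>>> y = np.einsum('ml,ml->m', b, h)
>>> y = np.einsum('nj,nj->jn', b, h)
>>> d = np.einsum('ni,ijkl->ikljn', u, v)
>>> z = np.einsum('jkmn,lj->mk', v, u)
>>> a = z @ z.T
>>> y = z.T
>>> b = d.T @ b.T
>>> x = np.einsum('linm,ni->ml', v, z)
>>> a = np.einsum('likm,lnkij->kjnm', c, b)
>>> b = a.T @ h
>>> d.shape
(5, 37, 7, 7, 2)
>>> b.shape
(5, 7, 7, 5)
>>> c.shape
(2, 37, 7, 5)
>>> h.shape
(7, 5)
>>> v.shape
(5, 7, 37, 7)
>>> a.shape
(7, 7, 7, 5)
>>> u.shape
(2, 5)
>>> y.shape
(7, 37)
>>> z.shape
(37, 7)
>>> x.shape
(7, 5)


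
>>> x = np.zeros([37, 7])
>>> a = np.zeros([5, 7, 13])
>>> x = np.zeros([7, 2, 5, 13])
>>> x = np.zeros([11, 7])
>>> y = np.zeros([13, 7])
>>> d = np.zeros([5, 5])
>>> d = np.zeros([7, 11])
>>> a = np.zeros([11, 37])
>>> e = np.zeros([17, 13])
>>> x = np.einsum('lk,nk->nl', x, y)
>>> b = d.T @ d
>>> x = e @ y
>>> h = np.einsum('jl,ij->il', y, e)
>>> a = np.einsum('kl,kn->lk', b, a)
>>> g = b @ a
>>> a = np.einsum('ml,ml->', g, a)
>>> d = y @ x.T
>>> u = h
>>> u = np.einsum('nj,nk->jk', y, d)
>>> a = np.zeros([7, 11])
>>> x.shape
(17, 7)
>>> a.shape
(7, 11)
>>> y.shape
(13, 7)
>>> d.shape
(13, 17)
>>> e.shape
(17, 13)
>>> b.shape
(11, 11)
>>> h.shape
(17, 7)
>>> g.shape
(11, 11)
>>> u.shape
(7, 17)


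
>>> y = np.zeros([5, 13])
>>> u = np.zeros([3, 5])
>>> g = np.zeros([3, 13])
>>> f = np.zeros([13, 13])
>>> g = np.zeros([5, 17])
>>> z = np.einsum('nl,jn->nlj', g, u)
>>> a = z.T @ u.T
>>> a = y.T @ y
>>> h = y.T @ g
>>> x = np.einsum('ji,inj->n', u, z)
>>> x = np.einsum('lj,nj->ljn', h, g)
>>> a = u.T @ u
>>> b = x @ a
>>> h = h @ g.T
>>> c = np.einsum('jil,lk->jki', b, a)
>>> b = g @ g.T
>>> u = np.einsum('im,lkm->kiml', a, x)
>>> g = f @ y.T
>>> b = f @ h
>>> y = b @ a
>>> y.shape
(13, 5)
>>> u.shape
(17, 5, 5, 13)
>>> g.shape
(13, 5)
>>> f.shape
(13, 13)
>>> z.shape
(5, 17, 3)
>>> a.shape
(5, 5)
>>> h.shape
(13, 5)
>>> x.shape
(13, 17, 5)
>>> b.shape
(13, 5)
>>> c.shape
(13, 5, 17)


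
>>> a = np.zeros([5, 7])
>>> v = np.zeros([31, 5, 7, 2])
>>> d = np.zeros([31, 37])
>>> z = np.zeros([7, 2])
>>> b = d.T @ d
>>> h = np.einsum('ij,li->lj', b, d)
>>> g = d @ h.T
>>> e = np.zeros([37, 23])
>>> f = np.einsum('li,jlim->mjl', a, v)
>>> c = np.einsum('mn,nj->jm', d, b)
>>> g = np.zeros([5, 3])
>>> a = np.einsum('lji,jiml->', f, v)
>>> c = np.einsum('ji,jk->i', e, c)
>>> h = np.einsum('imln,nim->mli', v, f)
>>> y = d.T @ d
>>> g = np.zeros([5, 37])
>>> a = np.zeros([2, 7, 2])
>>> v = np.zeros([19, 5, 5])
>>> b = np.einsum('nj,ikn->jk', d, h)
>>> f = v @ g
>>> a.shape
(2, 7, 2)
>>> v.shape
(19, 5, 5)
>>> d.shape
(31, 37)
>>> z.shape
(7, 2)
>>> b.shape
(37, 7)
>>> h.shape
(5, 7, 31)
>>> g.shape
(5, 37)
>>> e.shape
(37, 23)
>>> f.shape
(19, 5, 37)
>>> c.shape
(23,)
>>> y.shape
(37, 37)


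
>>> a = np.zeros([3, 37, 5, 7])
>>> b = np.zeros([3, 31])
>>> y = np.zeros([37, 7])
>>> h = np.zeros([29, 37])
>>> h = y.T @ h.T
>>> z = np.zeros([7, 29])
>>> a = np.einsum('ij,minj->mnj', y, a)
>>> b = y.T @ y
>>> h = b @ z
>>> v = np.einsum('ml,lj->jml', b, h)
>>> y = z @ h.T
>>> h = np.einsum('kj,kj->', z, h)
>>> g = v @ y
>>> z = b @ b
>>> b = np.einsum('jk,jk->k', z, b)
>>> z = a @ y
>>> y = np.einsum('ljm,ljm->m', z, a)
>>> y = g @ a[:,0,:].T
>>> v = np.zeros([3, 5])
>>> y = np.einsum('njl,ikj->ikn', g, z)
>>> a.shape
(3, 5, 7)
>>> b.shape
(7,)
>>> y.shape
(3, 5, 29)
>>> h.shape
()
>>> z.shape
(3, 5, 7)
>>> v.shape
(3, 5)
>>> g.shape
(29, 7, 7)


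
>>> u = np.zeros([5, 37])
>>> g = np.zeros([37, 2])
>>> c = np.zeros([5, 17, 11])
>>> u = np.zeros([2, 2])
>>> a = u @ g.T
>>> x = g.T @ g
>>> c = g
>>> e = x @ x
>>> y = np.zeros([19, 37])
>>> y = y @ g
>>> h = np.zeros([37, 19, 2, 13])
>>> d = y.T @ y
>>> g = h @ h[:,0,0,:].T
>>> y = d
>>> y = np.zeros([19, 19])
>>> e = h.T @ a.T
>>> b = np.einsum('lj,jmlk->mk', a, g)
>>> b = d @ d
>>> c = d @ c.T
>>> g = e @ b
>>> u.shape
(2, 2)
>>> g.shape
(13, 2, 19, 2)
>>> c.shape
(2, 37)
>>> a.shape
(2, 37)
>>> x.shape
(2, 2)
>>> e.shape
(13, 2, 19, 2)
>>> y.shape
(19, 19)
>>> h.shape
(37, 19, 2, 13)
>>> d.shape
(2, 2)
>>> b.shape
(2, 2)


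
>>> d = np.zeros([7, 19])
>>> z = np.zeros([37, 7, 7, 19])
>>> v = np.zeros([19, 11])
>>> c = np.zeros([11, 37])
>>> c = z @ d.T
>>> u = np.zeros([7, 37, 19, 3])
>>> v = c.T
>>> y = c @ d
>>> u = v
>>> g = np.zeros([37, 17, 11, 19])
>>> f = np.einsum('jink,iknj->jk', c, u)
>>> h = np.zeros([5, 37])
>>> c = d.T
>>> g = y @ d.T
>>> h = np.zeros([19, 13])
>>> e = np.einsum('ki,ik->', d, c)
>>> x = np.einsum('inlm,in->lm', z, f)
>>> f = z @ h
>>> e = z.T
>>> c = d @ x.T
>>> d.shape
(7, 19)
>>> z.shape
(37, 7, 7, 19)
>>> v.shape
(7, 7, 7, 37)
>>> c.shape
(7, 7)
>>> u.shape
(7, 7, 7, 37)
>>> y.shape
(37, 7, 7, 19)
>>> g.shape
(37, 7, 7, 7)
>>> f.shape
(37, 7, 7, 13)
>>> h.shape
(19, 13)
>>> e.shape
(19, 7, 7, 37)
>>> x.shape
(7, 19)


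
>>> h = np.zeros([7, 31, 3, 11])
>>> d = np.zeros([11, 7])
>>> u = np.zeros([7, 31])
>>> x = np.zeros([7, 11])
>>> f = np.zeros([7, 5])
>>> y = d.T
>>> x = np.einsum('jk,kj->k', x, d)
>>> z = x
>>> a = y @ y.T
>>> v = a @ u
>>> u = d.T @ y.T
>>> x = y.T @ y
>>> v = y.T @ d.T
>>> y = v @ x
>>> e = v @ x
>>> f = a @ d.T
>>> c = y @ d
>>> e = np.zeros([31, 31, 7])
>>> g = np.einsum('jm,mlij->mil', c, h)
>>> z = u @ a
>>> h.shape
(7, 31, 3, 11)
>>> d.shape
(11, 7)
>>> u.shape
(7, 7)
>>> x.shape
(11, 11)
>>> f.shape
(7, 11)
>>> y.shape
(11, 11)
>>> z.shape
(7, 7)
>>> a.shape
(7, 7)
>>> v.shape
(11, 11)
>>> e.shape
(31, 31, 7)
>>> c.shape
(11, 7)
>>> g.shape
(7, 3, 31)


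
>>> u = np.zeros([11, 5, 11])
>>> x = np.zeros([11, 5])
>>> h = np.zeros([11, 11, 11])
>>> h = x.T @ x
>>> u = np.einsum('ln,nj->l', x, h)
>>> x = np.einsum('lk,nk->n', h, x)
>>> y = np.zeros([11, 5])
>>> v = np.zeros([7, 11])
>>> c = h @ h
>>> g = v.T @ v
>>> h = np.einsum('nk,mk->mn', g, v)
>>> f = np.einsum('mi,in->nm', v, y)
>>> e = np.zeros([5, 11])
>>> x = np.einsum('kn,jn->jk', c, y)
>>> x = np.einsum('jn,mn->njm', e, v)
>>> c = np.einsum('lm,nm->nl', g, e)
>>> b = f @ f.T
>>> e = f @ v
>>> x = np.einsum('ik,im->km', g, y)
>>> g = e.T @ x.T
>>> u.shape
(11,)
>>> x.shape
(11, 5)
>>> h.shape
(7, 11)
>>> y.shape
(11, 5)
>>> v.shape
(7, 11)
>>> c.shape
(5, 11)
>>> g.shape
(11, 11)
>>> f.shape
(5, 7)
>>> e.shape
(5, 11)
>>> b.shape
(5, 5)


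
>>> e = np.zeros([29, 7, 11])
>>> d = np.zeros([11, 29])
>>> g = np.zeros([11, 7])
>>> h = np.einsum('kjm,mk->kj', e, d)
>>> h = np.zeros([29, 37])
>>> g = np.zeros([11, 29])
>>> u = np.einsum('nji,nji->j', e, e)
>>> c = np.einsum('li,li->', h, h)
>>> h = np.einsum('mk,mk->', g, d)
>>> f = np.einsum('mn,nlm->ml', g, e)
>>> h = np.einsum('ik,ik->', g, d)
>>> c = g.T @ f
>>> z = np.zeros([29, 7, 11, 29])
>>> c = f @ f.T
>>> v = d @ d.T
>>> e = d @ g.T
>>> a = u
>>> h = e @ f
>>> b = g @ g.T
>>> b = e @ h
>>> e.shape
(11, 11)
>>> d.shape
(11, 29)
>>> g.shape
(11, 29)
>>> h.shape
(11, 7)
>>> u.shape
(7,)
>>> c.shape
(11, 11)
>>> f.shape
(11, 7)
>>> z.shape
(29, 7, 11, 29)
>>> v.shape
(11, 11)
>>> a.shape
(7,)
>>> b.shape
(11, 7)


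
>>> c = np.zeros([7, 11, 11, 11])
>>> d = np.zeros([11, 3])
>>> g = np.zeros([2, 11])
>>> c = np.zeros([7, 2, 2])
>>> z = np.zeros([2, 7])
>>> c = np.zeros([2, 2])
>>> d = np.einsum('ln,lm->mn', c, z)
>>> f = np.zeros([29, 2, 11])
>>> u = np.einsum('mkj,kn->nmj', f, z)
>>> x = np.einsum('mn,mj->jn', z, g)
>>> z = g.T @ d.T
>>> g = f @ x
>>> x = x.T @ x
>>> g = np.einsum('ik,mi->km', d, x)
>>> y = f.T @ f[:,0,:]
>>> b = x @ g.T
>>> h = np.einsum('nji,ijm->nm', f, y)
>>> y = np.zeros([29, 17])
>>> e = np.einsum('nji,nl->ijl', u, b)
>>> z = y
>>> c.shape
(2, 2)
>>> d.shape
(7, 2)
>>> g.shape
(2, 7)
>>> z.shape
(29, 17)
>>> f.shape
(29, 2, 11)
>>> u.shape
(7, 29, 11)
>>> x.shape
(7, 7)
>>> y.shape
(29, 17)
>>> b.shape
(7, 2)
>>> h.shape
(29, 11)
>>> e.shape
(11, 29, 2)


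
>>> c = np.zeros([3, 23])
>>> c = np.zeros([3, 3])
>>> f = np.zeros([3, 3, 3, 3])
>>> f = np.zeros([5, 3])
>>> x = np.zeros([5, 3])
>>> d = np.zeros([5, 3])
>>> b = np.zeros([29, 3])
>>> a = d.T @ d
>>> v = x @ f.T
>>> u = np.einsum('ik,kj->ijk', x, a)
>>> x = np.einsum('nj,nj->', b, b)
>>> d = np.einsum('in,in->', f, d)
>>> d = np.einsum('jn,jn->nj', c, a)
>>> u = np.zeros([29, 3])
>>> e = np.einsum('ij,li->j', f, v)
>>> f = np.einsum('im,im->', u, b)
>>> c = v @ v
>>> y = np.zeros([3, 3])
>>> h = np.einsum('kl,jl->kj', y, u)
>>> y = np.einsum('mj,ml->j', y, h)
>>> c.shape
(5, 5)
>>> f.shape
()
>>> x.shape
()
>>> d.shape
(3, 3)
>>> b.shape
(29, 3)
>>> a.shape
(3, 3)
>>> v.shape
(5, 5)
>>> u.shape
(29, 3)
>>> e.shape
(3,)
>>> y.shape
(3,)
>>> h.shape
(3, 29)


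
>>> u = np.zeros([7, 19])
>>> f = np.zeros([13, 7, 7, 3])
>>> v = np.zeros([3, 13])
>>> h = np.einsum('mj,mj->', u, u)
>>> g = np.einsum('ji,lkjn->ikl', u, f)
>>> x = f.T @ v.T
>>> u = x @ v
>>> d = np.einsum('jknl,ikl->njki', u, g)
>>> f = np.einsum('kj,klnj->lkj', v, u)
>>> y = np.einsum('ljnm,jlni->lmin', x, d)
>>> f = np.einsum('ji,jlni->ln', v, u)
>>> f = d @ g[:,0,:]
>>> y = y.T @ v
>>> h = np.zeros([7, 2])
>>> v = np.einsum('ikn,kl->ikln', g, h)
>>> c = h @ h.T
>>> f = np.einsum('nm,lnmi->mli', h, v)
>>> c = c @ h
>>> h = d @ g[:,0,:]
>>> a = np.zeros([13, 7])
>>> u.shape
(3, 7, 7, 13)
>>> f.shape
(2, 19, 13)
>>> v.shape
(19, 7, 2, 13)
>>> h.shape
(7, 3, 7, 13)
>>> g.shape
(19, 7, 13)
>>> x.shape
(3, 7, 7, 3)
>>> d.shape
(7, 3, 7, 19)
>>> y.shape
(7, 19, 3, 13)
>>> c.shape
(7, 2)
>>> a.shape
(13, 7)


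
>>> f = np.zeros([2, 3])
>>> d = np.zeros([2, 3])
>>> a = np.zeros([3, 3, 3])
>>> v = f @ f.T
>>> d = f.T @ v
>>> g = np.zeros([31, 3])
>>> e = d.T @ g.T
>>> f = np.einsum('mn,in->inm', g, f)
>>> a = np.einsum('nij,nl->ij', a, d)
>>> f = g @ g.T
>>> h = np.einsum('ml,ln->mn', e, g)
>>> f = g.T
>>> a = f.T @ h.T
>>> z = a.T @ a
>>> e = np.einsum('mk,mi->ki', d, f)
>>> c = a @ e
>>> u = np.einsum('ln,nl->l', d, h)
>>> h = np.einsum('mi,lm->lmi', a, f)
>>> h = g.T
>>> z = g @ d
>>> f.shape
(3, 31)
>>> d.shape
(3, 2)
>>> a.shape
(31, 2)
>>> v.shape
(2, 2)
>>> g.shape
(31, 3)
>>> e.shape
(2, 31)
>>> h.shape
(3, 31)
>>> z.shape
(31, 2)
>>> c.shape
(31, 31)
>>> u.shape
(3,)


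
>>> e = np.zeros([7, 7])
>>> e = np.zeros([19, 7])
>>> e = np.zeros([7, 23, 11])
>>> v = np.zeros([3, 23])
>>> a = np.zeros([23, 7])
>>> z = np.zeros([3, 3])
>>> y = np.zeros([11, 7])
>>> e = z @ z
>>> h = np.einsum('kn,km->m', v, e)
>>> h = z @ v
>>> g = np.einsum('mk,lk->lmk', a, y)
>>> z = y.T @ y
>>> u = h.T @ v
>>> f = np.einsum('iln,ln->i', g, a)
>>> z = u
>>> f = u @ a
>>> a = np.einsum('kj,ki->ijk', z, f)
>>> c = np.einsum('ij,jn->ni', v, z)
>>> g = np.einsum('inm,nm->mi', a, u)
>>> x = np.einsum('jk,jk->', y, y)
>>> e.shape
(3, 3)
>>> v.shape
(3, 23)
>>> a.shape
(7, 23, 23)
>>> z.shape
(23, 23)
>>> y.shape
(11, 7)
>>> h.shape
(3, 23)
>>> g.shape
(23, 7)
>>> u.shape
(23, 23)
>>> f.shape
(23, 7)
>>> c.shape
(23, 3)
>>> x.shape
()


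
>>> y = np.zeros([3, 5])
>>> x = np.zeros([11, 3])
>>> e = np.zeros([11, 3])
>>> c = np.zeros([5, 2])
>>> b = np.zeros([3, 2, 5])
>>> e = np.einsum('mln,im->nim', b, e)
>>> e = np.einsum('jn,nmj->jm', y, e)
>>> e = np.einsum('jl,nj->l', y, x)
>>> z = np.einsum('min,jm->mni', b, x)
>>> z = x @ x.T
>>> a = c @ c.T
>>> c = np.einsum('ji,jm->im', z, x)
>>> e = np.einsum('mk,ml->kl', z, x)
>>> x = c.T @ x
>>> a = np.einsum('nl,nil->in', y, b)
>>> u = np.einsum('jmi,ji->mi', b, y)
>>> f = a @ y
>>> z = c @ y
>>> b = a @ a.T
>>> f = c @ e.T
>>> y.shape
(3, 5)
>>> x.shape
(3, 3)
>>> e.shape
(11, 3)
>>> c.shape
(11, 3)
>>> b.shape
(2, 2)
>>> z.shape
(11, 5)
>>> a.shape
(2, 3)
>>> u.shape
(2, 5)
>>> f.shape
(11, 11)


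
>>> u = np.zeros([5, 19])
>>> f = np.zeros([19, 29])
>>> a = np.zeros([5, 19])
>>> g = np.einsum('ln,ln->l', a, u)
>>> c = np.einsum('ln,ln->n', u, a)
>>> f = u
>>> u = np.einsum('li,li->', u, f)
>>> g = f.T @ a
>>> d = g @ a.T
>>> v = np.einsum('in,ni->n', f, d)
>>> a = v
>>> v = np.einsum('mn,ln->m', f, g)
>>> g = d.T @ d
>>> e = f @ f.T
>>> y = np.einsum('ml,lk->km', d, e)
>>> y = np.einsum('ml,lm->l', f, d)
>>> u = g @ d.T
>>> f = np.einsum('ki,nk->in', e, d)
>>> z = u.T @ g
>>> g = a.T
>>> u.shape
(5, 19)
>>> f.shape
(5, 19)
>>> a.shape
(19,)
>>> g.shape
(19,)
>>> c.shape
(19,)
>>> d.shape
(19, 5)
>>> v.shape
(5,)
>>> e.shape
(5, 5)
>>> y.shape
(19,)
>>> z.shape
(19, 5)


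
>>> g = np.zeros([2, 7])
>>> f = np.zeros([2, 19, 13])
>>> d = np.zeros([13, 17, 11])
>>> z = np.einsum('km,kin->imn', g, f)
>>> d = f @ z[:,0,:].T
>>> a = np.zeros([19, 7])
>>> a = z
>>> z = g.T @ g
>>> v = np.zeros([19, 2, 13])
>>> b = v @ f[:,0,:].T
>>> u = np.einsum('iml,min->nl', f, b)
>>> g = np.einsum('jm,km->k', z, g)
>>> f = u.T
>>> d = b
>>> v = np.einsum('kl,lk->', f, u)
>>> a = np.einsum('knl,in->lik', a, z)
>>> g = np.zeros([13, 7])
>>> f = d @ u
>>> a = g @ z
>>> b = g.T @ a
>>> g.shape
(13, 7)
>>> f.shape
(19, 2, 13)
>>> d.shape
(19, 2, 2)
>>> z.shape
(7, 7)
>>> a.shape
(13, 7)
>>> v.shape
()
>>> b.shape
(7, 7)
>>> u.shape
(2, 13)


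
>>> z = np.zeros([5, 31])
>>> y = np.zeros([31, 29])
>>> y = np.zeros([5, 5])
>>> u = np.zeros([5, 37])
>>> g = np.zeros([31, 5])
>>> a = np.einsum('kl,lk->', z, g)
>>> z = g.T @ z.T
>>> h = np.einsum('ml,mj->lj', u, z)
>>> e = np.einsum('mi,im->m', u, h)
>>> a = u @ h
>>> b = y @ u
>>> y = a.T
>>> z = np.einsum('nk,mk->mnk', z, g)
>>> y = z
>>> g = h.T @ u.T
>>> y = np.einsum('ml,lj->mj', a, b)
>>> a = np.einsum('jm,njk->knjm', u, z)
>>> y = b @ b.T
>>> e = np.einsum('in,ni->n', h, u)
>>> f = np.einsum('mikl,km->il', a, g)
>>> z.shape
(31, 5, 5)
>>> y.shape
(5, 5)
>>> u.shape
(5, 37)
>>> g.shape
(5, 5)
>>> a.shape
(5, 31, 5, 37)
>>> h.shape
(37, 5)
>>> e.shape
(5,)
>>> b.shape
(5, 37)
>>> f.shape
(31, 37)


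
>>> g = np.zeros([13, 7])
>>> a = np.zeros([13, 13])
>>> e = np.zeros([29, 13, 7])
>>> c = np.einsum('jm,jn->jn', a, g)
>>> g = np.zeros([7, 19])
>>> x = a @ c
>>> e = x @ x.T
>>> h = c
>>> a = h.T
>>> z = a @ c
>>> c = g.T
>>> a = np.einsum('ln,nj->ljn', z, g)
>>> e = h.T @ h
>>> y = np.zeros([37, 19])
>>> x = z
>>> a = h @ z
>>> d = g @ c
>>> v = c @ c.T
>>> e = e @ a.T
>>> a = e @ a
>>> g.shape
(7, 19)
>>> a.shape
(7, 7)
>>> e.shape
(7, 13)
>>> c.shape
(19, 7)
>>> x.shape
(7, 7)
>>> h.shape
(13, 7)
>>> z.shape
(7, 7)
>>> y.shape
(37, 19)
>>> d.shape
(7, 7)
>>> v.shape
(19, 19)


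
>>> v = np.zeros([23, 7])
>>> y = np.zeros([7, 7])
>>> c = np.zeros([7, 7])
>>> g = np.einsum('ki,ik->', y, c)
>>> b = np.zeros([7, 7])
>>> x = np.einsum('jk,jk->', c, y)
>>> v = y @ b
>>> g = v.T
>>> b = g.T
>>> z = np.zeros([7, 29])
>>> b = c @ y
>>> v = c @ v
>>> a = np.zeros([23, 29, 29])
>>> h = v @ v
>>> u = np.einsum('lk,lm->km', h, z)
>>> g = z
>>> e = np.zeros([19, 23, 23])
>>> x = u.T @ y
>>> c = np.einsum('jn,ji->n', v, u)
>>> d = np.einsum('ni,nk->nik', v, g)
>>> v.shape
(7, 7)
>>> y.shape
(7, 7)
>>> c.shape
(7,)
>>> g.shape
(7, 29)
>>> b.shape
(7, 7)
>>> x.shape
(29, 7)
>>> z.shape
(7, 29)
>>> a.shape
(23, 29, 29)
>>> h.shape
(7, 7)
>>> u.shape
(7, 29)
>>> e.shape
(19, 23, 23)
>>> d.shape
(7, 7, 29)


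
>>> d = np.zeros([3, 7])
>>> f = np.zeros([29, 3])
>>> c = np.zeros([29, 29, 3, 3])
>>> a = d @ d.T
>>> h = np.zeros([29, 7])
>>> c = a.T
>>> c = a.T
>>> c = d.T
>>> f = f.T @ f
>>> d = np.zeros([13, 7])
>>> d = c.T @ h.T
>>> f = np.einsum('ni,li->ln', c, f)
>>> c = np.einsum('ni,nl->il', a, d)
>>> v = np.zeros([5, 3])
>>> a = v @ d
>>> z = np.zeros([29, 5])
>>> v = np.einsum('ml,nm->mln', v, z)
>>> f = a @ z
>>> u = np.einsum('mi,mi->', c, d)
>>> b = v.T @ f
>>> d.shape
(3, 29)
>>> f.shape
(5, 5)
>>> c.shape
(3, 29)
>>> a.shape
(5, 29)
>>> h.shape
(29, 7)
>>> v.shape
(5, 3, 29)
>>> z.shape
(29, 5)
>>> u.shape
()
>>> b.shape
(29, 3, 5)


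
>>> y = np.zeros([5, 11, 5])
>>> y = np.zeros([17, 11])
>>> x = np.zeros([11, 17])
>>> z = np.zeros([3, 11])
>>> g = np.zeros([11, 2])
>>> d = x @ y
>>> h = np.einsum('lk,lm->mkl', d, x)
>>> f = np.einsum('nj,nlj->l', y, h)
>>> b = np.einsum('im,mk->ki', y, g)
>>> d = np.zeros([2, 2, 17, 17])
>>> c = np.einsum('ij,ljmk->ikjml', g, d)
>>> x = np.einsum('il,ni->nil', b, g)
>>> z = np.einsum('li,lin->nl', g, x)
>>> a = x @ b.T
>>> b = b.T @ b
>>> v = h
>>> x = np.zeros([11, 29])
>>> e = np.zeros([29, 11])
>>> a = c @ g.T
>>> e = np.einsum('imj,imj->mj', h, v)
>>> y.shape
(17, 11)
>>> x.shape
(11, 29)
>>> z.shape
(17, 11)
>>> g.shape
(11, 2)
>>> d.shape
(2, 2, 17, 17)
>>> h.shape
(17, 11, 11)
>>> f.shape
(11,)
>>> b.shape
(17, 17)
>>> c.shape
(11, 17, 2, 17, 2)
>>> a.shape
(11, 17, 2, 17, 11)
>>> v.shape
(17, 11, 11)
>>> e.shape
(11, 11)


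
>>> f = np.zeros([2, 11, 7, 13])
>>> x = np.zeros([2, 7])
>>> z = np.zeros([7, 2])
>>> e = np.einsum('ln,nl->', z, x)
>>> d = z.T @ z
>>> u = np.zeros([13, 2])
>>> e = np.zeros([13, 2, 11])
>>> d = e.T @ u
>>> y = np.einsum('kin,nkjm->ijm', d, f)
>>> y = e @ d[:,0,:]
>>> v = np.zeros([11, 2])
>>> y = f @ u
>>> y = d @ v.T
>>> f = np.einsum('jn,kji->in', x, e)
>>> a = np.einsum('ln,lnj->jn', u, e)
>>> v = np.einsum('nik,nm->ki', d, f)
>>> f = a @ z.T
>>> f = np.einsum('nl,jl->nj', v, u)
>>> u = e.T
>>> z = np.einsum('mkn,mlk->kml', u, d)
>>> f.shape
(2, 13)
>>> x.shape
(2, 7)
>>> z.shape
(2, 11, 2)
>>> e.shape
(13, 2, 11)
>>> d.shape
(11, 2, 2)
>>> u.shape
(11, 2, 13)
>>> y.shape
(11, 2, 11)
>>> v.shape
(2, 2)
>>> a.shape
(11, 2)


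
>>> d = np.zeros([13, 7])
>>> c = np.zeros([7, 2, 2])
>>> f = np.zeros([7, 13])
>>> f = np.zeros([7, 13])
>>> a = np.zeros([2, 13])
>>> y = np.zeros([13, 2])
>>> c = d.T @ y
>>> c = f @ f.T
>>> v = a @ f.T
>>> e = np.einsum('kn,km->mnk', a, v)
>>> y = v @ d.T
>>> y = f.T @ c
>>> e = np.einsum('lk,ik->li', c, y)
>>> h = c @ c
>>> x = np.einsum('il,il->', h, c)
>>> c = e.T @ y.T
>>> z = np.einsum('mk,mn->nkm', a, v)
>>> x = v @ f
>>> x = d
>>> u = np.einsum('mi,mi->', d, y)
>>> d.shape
(13, 7)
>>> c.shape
(13, 13)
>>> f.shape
(7, 13)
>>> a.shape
(2, 13)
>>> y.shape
(13, 7)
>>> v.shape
(2, 7)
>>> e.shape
(7, 13)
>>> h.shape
(7, 7)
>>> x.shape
(13, 7)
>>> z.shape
(7, 13, 2)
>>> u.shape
()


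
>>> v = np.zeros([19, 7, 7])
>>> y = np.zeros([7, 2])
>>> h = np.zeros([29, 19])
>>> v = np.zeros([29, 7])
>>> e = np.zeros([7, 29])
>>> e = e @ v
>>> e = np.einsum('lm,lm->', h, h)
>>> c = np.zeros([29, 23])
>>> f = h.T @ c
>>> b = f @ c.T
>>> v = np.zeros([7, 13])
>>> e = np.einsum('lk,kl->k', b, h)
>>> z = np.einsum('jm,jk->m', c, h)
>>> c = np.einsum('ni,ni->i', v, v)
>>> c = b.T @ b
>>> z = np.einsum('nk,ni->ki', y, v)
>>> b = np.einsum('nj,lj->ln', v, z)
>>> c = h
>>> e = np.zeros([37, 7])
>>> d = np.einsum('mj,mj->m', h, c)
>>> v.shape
(7, 13)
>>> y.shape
(7, 2)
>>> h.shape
(29, 19)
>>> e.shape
(37, 7)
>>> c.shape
(29, 19)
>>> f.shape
(19, 23)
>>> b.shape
(2, 7)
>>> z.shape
(2, 13)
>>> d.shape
(29,)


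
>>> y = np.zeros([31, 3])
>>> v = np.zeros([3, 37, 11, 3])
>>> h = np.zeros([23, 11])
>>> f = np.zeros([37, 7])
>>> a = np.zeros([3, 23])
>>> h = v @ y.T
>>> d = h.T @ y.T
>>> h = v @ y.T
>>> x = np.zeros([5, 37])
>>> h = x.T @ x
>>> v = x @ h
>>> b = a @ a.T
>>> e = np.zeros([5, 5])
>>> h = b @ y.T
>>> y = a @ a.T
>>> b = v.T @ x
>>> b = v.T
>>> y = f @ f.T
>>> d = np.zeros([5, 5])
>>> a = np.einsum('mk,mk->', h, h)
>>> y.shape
(37, 37)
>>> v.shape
(5, 37)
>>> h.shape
(3, 31)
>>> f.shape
(37, 7)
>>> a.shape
()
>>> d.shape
(5, 5)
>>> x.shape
(5, 37)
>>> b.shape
(37, 5)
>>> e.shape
(5, 5)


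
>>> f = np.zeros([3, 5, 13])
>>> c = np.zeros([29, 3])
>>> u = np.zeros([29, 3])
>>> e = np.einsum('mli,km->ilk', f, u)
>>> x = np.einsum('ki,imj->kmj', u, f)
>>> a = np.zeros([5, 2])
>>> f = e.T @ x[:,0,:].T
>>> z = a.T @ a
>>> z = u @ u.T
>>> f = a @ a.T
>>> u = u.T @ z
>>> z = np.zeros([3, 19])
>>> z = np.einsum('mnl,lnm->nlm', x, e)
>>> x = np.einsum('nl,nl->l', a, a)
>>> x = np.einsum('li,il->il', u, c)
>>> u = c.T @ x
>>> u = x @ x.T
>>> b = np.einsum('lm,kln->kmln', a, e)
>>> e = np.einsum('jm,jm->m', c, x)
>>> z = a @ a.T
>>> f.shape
(5, 5)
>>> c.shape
(29, 3)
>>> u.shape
(29, 29)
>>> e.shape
(3,)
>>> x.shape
(29, 3)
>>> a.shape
(5, 2)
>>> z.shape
(5, 5)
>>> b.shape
(13, 2, 5, 29)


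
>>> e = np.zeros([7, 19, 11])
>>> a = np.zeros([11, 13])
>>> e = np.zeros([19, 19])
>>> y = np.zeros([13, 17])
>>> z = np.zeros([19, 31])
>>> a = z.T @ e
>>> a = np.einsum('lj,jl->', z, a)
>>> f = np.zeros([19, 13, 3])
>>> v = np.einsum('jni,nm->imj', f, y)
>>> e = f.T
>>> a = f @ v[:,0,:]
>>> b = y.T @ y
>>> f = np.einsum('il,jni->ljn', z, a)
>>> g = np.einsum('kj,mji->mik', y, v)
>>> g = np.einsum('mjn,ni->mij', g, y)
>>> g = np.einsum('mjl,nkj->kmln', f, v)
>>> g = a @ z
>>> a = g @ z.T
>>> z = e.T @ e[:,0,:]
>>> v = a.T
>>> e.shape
(3, 13, 19)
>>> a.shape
(19, 13, 19)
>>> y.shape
(13, 17)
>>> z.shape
(19, 13, 19)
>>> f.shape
(31, 19, 13)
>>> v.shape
(19, 13, 19)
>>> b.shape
(17, 17)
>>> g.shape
(19, 13, 31)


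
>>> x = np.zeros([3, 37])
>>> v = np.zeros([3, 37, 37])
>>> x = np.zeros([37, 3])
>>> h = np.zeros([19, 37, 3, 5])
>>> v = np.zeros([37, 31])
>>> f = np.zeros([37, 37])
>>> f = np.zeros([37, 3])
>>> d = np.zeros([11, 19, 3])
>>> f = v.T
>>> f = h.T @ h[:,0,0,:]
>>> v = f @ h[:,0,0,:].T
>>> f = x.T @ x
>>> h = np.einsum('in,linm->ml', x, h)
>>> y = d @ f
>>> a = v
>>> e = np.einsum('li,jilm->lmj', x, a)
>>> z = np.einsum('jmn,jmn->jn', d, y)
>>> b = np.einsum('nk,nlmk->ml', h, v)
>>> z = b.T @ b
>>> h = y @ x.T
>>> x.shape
(37, 3)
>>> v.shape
(5, 3, 37, 19)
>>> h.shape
(11, 19, 37)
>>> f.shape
(3, 3)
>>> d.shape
(11, 19, 3)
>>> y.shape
(11, 19, 3)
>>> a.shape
(5, 3, 37, 19)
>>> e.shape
(37, 19, 5)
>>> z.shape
(3, 3)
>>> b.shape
(37, 3)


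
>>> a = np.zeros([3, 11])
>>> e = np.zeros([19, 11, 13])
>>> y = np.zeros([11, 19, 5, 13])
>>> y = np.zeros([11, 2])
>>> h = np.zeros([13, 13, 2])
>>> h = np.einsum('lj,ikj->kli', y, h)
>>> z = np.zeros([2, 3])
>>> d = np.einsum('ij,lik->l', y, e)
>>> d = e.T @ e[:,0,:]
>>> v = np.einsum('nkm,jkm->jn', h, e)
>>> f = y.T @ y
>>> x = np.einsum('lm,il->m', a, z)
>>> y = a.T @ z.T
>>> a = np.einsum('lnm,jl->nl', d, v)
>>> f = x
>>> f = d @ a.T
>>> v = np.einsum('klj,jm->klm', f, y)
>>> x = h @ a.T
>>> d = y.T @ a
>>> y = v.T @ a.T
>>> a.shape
(11, 13)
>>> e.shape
(19, 11, 13)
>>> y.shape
(2, 11, 11)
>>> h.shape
(13, 11, 13)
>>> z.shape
(2, 3)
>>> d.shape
(2, 13)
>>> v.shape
(13, 11, 2)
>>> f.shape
(13, 11, 11)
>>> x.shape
(13, 11, 11)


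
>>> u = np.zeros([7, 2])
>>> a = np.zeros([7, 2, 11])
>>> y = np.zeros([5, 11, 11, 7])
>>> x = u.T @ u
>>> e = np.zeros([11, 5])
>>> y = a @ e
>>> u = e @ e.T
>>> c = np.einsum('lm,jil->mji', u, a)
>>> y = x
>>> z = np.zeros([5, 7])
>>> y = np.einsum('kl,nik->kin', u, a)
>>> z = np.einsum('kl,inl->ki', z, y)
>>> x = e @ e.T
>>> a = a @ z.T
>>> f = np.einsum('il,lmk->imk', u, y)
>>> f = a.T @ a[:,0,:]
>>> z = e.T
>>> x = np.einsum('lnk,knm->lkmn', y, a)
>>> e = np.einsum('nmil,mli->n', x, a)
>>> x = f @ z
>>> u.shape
(11, 11)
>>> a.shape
(7, 2, 5)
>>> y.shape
(11, 2, 7)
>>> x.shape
(5, 2, 11)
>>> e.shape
(11,)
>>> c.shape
(11, 7, 2)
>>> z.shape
(5, 11)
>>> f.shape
(5, 2, 5)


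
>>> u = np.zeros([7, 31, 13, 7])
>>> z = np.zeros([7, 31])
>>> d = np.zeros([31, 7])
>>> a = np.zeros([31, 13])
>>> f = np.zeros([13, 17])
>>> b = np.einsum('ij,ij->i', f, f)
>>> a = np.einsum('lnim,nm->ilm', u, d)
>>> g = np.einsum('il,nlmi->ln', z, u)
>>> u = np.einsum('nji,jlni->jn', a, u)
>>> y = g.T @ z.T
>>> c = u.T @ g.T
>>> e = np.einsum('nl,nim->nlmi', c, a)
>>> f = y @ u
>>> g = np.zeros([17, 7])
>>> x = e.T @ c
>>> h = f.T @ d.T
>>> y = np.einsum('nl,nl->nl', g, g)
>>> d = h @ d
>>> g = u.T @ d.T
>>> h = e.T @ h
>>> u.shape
(7, 13)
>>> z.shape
(7, 31)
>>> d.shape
(13, 7)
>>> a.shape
(13, 7, 7)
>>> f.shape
(7, 13)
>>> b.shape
(13,)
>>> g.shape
(13, 13)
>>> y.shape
(17, 7)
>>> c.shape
(13, 31)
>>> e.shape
(13, 31, 7, 7)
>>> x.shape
(7, 7, 31, 31)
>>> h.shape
(7, 7, 31, 31)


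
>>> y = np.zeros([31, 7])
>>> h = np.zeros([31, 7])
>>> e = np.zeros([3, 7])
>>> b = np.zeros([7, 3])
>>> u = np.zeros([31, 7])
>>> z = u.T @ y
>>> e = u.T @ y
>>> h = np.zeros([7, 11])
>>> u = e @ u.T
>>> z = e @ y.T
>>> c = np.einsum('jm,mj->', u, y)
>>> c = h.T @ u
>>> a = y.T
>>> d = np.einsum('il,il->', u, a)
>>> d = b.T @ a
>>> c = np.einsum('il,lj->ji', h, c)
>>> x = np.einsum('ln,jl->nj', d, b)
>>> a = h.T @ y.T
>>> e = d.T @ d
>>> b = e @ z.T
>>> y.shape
(31, 7)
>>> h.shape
(7, 11)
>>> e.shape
(31, 31)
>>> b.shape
(31, 7)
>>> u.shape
(7, 31)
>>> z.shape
(7, 31)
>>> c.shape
(31, 7)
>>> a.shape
(11, 31)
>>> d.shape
(3, 31)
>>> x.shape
(31, 7)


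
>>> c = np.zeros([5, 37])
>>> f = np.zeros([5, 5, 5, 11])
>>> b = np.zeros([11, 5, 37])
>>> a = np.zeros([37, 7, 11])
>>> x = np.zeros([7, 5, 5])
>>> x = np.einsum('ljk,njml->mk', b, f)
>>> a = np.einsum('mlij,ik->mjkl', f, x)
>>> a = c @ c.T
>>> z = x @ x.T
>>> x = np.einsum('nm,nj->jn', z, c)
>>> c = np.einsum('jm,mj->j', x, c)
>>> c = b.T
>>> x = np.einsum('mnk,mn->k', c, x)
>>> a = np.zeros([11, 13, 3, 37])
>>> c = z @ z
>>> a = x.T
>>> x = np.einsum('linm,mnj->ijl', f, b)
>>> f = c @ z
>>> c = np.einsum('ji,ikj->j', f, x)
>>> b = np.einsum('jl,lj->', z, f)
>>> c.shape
(5,)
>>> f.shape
(5, 5)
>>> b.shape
()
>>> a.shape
(11,)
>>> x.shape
(5, 37, 5)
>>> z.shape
(5, 5)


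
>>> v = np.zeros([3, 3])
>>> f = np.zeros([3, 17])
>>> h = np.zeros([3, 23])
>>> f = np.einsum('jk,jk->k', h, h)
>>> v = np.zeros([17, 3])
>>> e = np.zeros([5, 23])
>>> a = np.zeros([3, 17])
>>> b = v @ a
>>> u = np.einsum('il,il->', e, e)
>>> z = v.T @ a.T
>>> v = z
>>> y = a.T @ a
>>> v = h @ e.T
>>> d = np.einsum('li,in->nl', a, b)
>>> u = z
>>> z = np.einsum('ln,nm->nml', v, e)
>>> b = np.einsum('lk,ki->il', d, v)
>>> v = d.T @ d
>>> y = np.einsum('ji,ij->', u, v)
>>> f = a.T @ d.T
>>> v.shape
(3, 3)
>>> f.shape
(17, 17)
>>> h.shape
(3, 23)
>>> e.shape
(5, 23)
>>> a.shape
(3, 17)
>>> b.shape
(5, 17)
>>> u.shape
(3, 3)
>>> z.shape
(5, 23, 3)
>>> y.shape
()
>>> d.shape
(17, 3)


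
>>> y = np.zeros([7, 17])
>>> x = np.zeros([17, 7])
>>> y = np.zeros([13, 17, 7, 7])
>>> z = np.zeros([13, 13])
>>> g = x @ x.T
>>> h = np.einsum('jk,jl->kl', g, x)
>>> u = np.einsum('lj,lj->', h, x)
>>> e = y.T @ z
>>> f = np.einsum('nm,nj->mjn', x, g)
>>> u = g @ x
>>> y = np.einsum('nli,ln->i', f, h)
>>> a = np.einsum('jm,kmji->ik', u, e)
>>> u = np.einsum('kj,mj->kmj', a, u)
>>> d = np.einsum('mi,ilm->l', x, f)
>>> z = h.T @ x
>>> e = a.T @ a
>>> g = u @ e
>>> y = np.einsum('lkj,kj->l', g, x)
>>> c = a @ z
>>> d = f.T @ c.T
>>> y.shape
(13,)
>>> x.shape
(17, 7)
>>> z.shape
(7, 7)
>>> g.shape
(13, 17, 7)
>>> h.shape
(17, 7)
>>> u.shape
(13, 17, 7)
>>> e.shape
(7, 7)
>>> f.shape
(7, 17, 17)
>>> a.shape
(13, 7)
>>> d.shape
(17, 17, 13)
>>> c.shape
(13, 7)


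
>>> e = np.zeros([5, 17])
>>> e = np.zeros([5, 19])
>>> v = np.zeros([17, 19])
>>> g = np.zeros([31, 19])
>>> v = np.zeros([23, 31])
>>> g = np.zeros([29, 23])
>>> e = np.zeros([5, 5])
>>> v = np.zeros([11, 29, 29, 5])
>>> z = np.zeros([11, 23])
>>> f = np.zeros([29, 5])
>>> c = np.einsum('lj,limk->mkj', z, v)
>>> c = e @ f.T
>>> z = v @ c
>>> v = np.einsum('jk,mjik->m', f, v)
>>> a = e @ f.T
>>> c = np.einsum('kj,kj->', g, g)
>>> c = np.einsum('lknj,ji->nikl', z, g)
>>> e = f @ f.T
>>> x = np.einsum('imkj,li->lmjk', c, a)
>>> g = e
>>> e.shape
(29, 29)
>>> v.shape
(11,)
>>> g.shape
(29, 29)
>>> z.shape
(11, 29, 29, 29)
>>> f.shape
(29, 5)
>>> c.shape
(29, 23, 29, 11)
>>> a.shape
(5, 29)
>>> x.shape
(5, 23, 11, 29)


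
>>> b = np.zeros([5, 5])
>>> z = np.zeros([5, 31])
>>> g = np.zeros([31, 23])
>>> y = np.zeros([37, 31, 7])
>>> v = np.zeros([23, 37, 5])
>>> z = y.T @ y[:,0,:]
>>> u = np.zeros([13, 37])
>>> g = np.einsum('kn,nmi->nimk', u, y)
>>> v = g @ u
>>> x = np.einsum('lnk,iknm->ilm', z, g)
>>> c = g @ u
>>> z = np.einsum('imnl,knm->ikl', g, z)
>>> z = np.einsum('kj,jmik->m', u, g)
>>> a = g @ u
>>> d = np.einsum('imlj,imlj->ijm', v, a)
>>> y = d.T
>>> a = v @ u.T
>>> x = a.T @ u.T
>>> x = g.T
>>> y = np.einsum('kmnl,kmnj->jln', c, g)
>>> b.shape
(5, 5)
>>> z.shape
(7,)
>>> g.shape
(37, 7, 31, 13)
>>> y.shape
(13, 37, 31)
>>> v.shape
(37, 7, 31, 37)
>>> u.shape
(13, 37)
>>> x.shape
(13, 31, 7, 37)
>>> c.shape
(37, 7, 31, 37)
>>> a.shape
(37, 7, 31, 13)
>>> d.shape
(37, 37, 7)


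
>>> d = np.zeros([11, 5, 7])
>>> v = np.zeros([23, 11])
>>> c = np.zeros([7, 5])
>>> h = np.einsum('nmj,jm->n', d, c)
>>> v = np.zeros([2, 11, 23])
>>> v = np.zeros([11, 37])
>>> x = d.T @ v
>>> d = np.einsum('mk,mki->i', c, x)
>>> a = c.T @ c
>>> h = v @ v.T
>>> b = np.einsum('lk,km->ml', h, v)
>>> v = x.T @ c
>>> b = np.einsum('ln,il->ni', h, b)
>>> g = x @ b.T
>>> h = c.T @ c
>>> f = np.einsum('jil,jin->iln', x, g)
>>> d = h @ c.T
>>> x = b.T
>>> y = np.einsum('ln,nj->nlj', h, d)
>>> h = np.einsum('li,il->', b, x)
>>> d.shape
(5, 7)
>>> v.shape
(37, 5, 5)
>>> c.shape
(7, 5)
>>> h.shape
()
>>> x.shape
(37, 11)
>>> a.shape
(5, 5)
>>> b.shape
(11, 37)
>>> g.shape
(7, 5, 11)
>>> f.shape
(5, 37, 11)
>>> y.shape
(5, 5, 7)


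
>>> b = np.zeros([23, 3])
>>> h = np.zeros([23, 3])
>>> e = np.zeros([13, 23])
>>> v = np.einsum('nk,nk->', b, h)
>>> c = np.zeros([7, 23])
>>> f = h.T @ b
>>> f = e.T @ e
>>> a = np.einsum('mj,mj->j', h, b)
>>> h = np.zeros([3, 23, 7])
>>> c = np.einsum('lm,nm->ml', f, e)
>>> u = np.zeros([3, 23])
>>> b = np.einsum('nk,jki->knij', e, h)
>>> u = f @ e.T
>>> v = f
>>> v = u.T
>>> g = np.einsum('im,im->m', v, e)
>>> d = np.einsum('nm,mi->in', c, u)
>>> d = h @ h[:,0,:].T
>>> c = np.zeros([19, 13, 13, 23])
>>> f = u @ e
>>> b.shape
(23, 13, 7, 3)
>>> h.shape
(3, 23, 7)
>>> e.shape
(13, 23)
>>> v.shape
(13, 23)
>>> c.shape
(19, 13, 13, 23)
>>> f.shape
(23, 23)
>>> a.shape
(3,)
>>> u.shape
(23, 13)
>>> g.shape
(23,)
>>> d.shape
(3, 23, 3)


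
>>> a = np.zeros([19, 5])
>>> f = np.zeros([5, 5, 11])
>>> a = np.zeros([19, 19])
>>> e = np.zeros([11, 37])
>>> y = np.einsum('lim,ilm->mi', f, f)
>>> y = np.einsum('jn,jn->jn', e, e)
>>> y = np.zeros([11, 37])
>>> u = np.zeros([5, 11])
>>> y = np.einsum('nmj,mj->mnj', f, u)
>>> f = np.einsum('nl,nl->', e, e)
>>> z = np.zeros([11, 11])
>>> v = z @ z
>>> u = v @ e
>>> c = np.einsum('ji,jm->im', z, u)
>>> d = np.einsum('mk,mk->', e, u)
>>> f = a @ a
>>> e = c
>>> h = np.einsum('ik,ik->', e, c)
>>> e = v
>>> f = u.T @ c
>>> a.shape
(19, 19)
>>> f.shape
(37, 37)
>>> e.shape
(11, 11)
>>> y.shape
(5, 5, 11)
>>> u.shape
(11, 37)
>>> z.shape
(11, 11)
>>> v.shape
(11, 11)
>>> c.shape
(11, 37)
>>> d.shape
()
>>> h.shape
()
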